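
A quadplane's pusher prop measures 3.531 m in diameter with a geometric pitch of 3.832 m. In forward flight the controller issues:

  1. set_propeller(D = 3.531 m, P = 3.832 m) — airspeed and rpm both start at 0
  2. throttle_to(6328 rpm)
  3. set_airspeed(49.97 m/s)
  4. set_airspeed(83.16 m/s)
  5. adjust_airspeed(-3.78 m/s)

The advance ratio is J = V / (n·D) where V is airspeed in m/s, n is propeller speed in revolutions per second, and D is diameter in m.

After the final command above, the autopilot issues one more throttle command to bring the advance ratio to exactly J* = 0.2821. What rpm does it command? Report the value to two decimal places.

set_propeller: D = 3.531 m, P = 3.832 m (p = P/D = 1.085245); state ← (V=0, rpm=0)
throttle_to(6328): rpm ← 6328
set_airspeed(49.97): V ← 49.97 m/s
set_airspeed(83.16): V ← 83.16 m/s
adjust_airspeed(-3.78): V ← 83.16 -3.78 = 79.38 m/s
final state: V = 79.38 m/s, rpm = 6328 → n = rpm/60 = 105.466667 rev/s
target J* = 0.2821; solve J* = V/(n·D) for n: n = V/(J*·D) = 79.38/(0.2821 × 3.531) = 79.691186 rev/s
rpm = 60·n = 4781.471167

rpm = 4781.47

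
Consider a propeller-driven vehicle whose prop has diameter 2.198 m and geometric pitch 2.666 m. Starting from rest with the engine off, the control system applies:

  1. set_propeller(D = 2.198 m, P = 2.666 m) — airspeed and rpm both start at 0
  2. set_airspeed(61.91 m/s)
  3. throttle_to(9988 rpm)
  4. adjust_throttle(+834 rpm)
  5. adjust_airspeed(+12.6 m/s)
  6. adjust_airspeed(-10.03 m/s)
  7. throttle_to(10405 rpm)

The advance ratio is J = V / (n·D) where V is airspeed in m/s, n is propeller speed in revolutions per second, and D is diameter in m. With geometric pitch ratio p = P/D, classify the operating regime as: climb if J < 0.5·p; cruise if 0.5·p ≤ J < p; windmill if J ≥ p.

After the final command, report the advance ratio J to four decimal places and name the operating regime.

J = 0.1692, regime = climb

set_propeller: D = 2.198 m, P = 2.666 m (p = P/D = 1.212921); state ← (V=0, rpm=0)
set_airspeed(61.91): V ← 61.91 m/s
throttle_to(9988): rpm ← 9988
adjust_throttle(+834): rpm ← 9988 +834 = 10822
adjust_airspeed(+12.6): V ← 61.91 +12.6 = 74.51 m/s
adjust_airspeed(-10.03): V ← 74.51 -10.03 = 64.48 m/s
throttle_to(10405): rpm ← 10405
final state: V = 64.48 m/s, rpm = 10405 → n = rpm/60 = 173.416667 rev/s
J = V / (n·D) = 64.48 / (173.416667 × 2.198) = 0.169163
regime bands: climb J<0.6065 | cruise [0.6065, 1.2129) | windmill J≥1.2129
J = 0.1692 → climb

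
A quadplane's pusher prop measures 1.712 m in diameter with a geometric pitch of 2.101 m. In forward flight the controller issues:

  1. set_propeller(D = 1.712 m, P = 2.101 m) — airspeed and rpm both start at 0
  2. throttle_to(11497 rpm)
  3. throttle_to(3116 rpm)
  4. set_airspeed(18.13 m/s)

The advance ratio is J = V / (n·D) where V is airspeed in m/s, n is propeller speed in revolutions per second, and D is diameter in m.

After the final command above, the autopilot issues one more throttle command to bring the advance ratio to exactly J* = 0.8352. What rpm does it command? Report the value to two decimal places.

rpm = 760.77

set_propeller: D = 1.712 m, P = 2.101 m (p = P/D = 1.227220); state ← (V=0, rpm=0)
throttle_to(11497): rpm ← 11497
throttle_to(3116): rpm ← 3116
set_airspeed(18.13): V ← 18.13 m/s
final state: V = 18.13 m/s, rpm = 3116 → n = rpm/60 = 51.933333 rev/s
target J* = 0.8352; solve J* = V/(n·D) for n: n = V/(J*·D) = 18.13/(0.8352 × 1.712) = 12.679542 rev/s
rpm = 60·n = 760.772505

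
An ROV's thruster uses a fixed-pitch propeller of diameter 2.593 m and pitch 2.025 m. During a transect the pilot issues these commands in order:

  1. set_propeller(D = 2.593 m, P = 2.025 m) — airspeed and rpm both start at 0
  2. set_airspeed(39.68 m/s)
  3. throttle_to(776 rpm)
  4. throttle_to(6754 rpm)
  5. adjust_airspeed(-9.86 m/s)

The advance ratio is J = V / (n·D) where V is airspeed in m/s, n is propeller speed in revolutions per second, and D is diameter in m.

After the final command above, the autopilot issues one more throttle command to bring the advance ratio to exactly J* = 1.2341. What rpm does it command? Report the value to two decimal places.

rpm = 559.12

set_propeller: D = 2.593 m, P = 2.025 m (p = P/D = 0.780949); state ← (V=0, rpm=0)
set_airspeed(39.68): V ← 39.68 m/s
throttle_to(776): rpm ← 776
throttle_to(6754): rpm ← 6754
adjust_airspeed(-9.86): V ← 39.68 -9.86 = 29.82 m/s
final state: V = 29.82 m/s, rpm = 6754 → n = rpm/60 = 112.566667 rev/s
target J* = 1.2341; solve J* = V/(n·D) for n: n = V/(J*·D) = 29.82/(1.2341 × 2.593) = 9.318688 rev/s
rpm = 60·n = 559.121278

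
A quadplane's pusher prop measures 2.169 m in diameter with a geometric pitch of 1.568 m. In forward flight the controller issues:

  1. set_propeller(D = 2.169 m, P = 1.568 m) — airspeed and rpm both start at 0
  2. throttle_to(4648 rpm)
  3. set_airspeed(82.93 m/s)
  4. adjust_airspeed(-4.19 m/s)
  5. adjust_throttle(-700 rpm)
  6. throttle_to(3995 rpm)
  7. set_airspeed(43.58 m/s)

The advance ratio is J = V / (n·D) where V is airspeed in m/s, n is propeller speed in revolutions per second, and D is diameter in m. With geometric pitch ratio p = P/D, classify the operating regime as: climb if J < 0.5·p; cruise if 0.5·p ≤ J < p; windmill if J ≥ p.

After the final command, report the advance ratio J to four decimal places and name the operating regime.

set_propeller: D = 2.169 m, P = 1.568 m (p = P/D = 0.722914); state ← (V=0, rpm=0)
throttle_to(4648): rpm ← 4648
set_airspeed(82.93): V ← 82.93 m/s
adjust_airspeed(-4.19): V ← 82.93 -4.19 = 78.74 m/s
adjust_throttle(-700): rpm ← 4648 -700 = 3948
throttle_to(3995): rpm ← 3995
set_airspeed(43.58): V ← 43.58 m/s
final state: V = 43.58 m/s, rpm = 3995 → n = rpm/60 = 66.583333 rev/s
J = V / (n·D) = 43.58 / (66.583333 × 2.169) = 0.301760
regime bands: climb J<0.3615 | cruise [0.3615, 0.7229) | windmill J≥0.7229
J = 0.3018 → climb

J = 0.3018, regime = climb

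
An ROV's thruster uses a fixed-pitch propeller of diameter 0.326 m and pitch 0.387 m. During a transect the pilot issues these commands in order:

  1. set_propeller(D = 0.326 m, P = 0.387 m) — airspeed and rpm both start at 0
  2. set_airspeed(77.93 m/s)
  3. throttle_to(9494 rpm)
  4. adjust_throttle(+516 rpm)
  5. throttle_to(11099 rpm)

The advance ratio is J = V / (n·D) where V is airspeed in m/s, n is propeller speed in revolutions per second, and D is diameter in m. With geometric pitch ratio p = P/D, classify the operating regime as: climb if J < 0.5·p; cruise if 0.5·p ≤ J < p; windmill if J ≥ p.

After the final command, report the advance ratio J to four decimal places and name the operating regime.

J = 1.2923, regime = windmill

set_propeller: D = 0.326 m, P = 0.387 m (p = P/D = 1.187117); state ← (V=0, rpm=0)
set_airspeed(77.93): V ← 77.93 m/s
throttle_to(9494): rpm ← 9494
adjust_throttle(+516): rpm ← 9494 +516 = 10010
throttle_to(11099): rpm ← 11099
final state: V = 77.93 m/s, rpm = 11099 → n = rpm/60 = 184.983333 rev/s
J = V / (n·D) = 77.93 / (184.983333 × 0.326) = 1.292274
regime bands: climb J<0.5936 | cruise [0.5936, 1.1871) | windmill J≥1.1871
J = 1.2923 → windmill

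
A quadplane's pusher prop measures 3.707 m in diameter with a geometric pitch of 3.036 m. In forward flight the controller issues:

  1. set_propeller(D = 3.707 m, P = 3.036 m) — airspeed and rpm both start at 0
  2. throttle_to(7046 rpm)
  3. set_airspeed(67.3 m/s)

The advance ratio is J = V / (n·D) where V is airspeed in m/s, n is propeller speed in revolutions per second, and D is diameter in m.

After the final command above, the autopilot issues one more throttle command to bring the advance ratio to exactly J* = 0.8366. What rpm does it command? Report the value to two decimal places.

rpm = 1302.04

set_propeller: D = 3.707 m, P = 3.036 m (p = P/D = 0.818991); state ← (V=0, rpm=0)
throttle_to(7046): rpm ← 7046
set_airspeed(67.3): V ← 67.3 m/s
final state: V = 67.3 m/s, rpm = 7046 → n = rpm/60 = 117.433333 rev/s
target J* = 0.8366; solve J* = V/(n·D) for n: n = V/(J*·D) = 67.3/(0.8366 × 3.707) = 21.700744 rev/s
rpm = 60·n = 1302.044623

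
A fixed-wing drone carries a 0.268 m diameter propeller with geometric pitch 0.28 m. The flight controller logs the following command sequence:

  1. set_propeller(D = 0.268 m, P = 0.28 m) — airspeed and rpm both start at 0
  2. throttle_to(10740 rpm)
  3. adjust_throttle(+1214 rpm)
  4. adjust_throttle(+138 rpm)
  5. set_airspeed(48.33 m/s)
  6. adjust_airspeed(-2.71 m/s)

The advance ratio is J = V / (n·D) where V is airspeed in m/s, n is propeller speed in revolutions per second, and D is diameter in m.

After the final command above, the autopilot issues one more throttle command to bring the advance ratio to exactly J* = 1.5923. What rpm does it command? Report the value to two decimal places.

set_propeller: D = 0.268 m, P = 0.28 m (p = P/D = 1.044776); state ← (V=0, rpm=0)
throttle_to(10740): rpm ← 10740
adjust_throttle(+1214): rpm ← 10740 +1214 = 11954
adjust_throttle(+138): rpm ← 11954 +138 = 12092
set_airspeed(48.33): V ← 48.33 m/s
adjust_airspeed(-2.71): V ← 48.33 -2.71 = 45.62 m/s
final state: V = 45.62 m/s, rpm = 12092 → n = rpm/60 = 201.533333 rev/s
target J* = 1.5923; solve J* = V/(n·D) for n: n = V/(J*·D) = 45.62/(1.5923 × 0.268) = 106.904403 rev/s
rpm = 60·n = 6414.264169

rpm = 6414.26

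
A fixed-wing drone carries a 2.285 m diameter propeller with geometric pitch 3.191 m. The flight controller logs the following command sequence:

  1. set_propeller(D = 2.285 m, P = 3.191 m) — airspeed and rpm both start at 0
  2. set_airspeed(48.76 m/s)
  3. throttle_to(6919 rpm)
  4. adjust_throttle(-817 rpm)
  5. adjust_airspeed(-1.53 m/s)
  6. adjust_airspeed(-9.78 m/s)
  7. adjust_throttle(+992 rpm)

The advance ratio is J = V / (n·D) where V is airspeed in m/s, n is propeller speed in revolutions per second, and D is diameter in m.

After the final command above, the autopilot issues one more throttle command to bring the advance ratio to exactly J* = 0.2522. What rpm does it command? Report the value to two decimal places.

rpm = 3899.17

set_propeller: D = 2.285 m, P = 3.191 m (p = P/D = 1.396499); state ← (V=0, rpm=0)
set_airspeed(48.76): V ← 48.76 m/s
throttle_to(6919): rpm ← 6919
adjust_throttle(-817): rpm ← 6919 -817 = 6102
adjust_airspeed(-1.53): V ← 48.76 -1.53 = 47.23 m/s
adjust_airspeed(-9.78): V ← 47.23 -9.78 = 37.45 m/s
adjust_throttle(+992): rpm ← 6102 +992 = 7094
final state: V = 37.45 m/s, rpm = 7094 → n = rpm/60 = 118.233333 rev/s
target J* = 0.2522; solve J* = V/(n·D) for n: n = V/(J*·D) = 37.45/(0.2522 × 2.285) = 64.986109 rev/s
rpm = 60·n = 3899.166547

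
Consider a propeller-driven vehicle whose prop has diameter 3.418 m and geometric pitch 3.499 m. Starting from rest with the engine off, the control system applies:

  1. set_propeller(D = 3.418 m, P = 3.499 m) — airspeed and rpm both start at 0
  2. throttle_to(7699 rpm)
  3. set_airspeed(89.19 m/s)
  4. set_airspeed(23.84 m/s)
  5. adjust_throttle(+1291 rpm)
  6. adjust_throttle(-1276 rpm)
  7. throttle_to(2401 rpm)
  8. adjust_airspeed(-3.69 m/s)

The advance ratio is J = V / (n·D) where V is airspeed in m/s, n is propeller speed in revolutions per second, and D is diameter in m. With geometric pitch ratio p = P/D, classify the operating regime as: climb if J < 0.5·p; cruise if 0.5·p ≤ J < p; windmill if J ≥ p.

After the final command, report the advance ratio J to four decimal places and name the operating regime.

set_propeller: D = 3.418 m, P = 3.499 m (p = P/D = 1.023698); state ← (V=0, rpm=0)
throttle_to(7699): rpm ← 7699
set_airspeed(89.19): V ← 89.19 m/s
set_airspeed(23.84): V ← 23.84 m/s
adjust_throttle(+1291): rpm ← 7699 +1291 = 8990
adjust_throttle(-1276): rpm ← 8990 -1276 = 7714
throttle_to(2401): rpm ← 2401
adjust_airspeed(-3.69): V ← 23.84 -3.69 = 20.15 m/s
final state: V = 20.15 m/s, rpm = 2401 → n = rpm/60 = 40.016667 rev/s
J = V / (n·D) = 20.15 / (40.016667 × 3.418) = 0.147320
regime bands: climb J<0.5118 | cruise [0.5118, 1.0237) | windmill J≥1.0237
J = 0.1473 → climb

J = 0.1473, regime = climb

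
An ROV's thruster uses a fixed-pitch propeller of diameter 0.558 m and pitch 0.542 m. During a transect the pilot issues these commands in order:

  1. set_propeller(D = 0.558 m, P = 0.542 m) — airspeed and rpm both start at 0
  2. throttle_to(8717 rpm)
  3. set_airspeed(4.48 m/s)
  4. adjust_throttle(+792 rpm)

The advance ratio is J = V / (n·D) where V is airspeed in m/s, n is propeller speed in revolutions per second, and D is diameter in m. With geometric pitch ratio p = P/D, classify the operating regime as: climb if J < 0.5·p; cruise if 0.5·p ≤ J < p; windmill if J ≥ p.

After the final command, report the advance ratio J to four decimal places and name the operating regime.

set_propeller: D = 0.558 m, P = 0.542 m (p = P/D = 0.971326); state ← (V=0, rpm=0)
throttle_to(8717): rpm ← 8717
set_airspeed(4.48): V ← 4.48 m/s
adjust_throttle(+792): rpm ← 8717 +792 = 9509
final state: V = 4.48 m/s, rpm = 9509 → n = rpm/60 = 158.483333 rev/s
J = V / (n·D) = 4.48 / (158.483333 × 0.558) = 0.050659
regime bands: climb J<0.4857 | cruise [0.4857, 0.9713) | windmill J≥0.9713
J = 0.0507 → climb

J = 0.0507, regime = climb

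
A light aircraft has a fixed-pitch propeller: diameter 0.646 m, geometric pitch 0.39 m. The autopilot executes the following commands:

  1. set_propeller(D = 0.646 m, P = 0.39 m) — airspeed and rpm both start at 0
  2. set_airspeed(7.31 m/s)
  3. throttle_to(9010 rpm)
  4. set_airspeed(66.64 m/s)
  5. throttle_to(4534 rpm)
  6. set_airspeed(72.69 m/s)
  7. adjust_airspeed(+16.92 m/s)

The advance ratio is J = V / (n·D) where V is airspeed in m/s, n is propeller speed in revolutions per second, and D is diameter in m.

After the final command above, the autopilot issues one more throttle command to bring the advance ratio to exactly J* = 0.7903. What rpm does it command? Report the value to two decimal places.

set_propeller: D = 0.646 m, P = 0.39 m (p = P/D = 0.603715); state ← (V=0, rpm=0)
set_airspeed(7.31): V ← 7.31 m/s
throttle_to(9010): rpm ← 9010
set_airspeed(66.64): V ← 66.64 m/s
throttle_to(4534): rpm ← 4534
set_airspeed(72.69): V ← 72.69 m/s
adjust_airspeed(+16.92): V ← 72.69 +16.92 = 89.61 m/s
final state: V = 89.61 m/s, rpm = 4534 → n = rpm/60 = 75.566667 rev/s
target J* = 0.7903; solve J* = V/(n·D) for n: n = V/(J*·D) = 89.61/(0.7903 × 0.646) = 175.522169 rev/s
rpm = 60·n = 10531.330149

rpm = 10531.33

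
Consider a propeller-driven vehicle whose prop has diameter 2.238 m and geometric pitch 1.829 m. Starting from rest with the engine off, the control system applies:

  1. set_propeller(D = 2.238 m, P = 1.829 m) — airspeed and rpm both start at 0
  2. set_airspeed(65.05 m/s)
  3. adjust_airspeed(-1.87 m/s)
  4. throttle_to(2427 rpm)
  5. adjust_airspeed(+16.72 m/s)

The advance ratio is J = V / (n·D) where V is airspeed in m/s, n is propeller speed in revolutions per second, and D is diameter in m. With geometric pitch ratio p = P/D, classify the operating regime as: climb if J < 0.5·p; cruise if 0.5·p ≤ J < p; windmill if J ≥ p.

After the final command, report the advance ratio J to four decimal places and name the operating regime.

J = 0.8826, regime = windmill

set_propeller: D = 2.238 m, P = 1.829 m (p = P/D = 0.817248); state ← (V=0, rpm=0)
set_airspeed(65.05): V ← 65.05 m/s
adjust_airspeed(-1.87): V ← 65.05 -1.87 = 63.18 m/s
throttle_to(2427): rpm ← 2427
adjust_airspeed(+16.72): V ← 63.18 +16.72 = 79.9 m/s
final state: V = 79.9 m/s, rpm = 2427 → n = rpm/60 = 40.450000 rev/s
J = V / (n·D) = 79.9 / (40.450000 × 2.238) = 0.882609
regime bands: climb J<0.4086 | cruise [0.4086, 0.8172) | windmill J≥0.8172
J = 0.8826 → windmill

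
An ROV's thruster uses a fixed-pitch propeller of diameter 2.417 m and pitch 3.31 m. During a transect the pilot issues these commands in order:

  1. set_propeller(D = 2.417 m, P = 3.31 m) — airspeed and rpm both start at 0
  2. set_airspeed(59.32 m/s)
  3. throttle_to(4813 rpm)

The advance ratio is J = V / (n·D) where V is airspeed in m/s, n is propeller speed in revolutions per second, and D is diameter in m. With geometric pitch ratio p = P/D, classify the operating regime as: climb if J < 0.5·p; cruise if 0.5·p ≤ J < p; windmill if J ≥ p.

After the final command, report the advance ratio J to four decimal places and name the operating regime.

set_propeller: D = 2.417 m, P = 3.31 m (p = P/D = 1.369466); state ← (V=0, rpm=0)
set_airspeed(59.32): V ← 59.32 m/s
throttle_to(4813): rpm ← 4813
final state: V = 59.32 m/s, rpm = 4813 → n = rpm/60 = 80.216667 rev/s
J = V / (n·D) = 59.32 / (80.216667 × 2.417) = 0.305957
regime bands: climb J<0.6847 | cruise [0.6847, 1.3695) | windmill J≥1.3695
J = 0.3060 → climb

J = 0.3060, regime = climb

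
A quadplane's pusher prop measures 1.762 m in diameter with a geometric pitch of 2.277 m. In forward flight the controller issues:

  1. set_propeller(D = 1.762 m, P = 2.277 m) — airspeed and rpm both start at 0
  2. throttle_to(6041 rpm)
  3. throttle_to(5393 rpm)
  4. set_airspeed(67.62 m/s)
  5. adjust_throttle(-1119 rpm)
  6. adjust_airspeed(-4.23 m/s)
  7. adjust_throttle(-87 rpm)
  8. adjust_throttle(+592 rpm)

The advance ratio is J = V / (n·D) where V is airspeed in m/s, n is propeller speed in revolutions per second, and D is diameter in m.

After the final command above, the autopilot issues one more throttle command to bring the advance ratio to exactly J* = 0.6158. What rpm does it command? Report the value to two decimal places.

set_propeller: D = 1.762 m, P = 2.277 m (p = P/D = 1.292281); state ← (V=0, rpm=0)
throttle_to(6041): rpm ← 6041
throttle_to(5393): rpm ← 5393
set_airspeed(67.62): V ← 67.62 m/s
adjust_throttle(-1119): rpm ← 5393 -1119 = 4274
adjust_airspeed(-4.23): V ← 67.62 -4.23 = 63.39 m/s
adjust_throttle(-87): rpm ← 4274 -87 = 4187
adjust_throttle(+592): rpm ← 4187 +592 = 4779
final state: V = 63.39 m/s, rpm = 4779 → n = rpm/60 = 79.650000 rev/s
target J* = 0.6158; solve J* = V/(n·D) for n: n = V/(J*·D) = 63.39/(0.6158 × 1.762) = 58.421831 rev/s
rpm = 60·n = 3505.309852

rpm = 3505.31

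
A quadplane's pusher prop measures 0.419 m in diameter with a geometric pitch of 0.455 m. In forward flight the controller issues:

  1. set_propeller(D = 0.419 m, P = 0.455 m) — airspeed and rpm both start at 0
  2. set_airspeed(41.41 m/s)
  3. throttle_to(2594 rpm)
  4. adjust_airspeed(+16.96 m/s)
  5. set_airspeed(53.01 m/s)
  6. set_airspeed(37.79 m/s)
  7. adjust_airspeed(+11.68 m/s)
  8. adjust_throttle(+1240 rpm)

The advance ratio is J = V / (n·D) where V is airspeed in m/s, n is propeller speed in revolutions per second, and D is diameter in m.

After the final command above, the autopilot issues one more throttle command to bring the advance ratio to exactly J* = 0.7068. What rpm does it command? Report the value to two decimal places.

set_propeller: D = 0.419 m, P = 0.455 m (p = P/D = 1.085919); state ← (V=0, rpm=0)
set_airspeed(41.41): V ← 41.41 m/s
throttle_to(2594): rpm ← 2594
adjust_airspeed(+16.96): V ← 41.41 +16.96 = 58.37 m/s
set_airspeed(53.01): V ← 53.01 m/s
set_airspeed(37.79): V ← 37.79 m/s
adjust_airspeed(+11.68): V ← 37.79 +11.68 = 49.47 m/s
adjust_throttle(+1240): rpm ← 2594 +1240 = 3834
final state: V = 49.47 m/s, rpm = 3834 → n = rpm/60 = 63.900000 rev/s
target J* = 0.7068; solve J* = V/(n·D) for n: n = V/(J*·D) = 49.47/(0.7068 × 0.419) = 167.044179 rev/s
rpm = 60·n = 10022.650745

rpm = 10022.65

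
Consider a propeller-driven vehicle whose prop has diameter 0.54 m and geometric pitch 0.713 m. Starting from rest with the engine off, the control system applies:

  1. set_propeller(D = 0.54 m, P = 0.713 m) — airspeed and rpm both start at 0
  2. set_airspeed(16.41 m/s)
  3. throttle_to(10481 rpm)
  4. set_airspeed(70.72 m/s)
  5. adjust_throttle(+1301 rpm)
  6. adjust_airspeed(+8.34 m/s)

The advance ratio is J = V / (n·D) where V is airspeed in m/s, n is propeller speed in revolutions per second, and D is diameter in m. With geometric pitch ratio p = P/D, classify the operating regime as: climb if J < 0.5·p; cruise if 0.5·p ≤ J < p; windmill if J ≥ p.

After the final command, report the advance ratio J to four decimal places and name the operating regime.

J = 0.7456, regime = cruise

set_propeller: D = 0.54 m, P = 0.713 m (p = P/D = 1.320370); state ← (V=0, rpm=0)
set_airspeed(16.41): V ← 16.41 m/s
throttle_to(10481): rpm ← 10481
set_airspeed(70.72): V ← 70.72 m/s
adjust_throttle(+1301): rpm ← 10481 +1301 = 11782
adjust_airspeed(+8.34): V ← 70.72 +8.34 = 79.06 m/s
final state: V = 79.06 m/s, rpm = 11782 → n = rpm/60 = 196.366667 rev/s
J = V / (n·D) = 79.06 / (196.366667 × 0.54) = 0.745582
regime bands: climb J<0.6602 | cruise [0.6602, 1.3204) | windmill J≥1.3204
J = 0.7456 → cruise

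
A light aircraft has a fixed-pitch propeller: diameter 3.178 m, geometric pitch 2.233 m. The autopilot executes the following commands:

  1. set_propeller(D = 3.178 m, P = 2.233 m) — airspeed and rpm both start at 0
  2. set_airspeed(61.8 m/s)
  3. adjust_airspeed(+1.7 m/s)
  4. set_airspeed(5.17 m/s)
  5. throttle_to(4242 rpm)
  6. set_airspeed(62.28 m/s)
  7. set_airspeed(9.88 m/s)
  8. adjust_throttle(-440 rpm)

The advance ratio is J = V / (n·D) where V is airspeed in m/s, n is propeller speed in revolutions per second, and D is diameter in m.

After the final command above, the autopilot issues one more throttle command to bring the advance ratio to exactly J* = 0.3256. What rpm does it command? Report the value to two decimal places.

set_propeller: D = 3.178 m, P = 2.233 m (p = P/D = 0.702643); state ← (V=0, rpm=0)
set_airspeed(61.8): V ← 61.8 m/s
adjust_airspeed(+1.7): V ← 61.8 +1.7 = 63.5 m/s
set_airspeed(5.17): V ← 5.17 m/s
throttle_to(4242): rpm ← 4242
set_airspeed(62.28): V ← 62.28 m/s
set_airspeed(9.88): V ← 9.88 m/s
adjust_throttle(-440): rpm ← 4242 -440 = 3802
final state: V = 9.88 m/s, rpm = 3802 → n = rpm/60 = 63.366667 rev/s
target J* = 0.3256; solve J* = V/(n·D) for n: n = V/(J*·D) = 9.88/(0.3256 × 3.178) = 9.548137 rev/s
rpm = 60·n = 572.888238

rpm = 572.89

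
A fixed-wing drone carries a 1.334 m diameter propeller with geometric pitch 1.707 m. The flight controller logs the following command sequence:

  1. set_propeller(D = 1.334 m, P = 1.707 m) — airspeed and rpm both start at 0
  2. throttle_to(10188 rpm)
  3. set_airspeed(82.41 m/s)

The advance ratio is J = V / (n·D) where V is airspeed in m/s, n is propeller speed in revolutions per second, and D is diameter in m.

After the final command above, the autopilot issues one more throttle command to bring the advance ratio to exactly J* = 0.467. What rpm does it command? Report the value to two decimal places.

rpm = 7937.04

set_propeller: D = 1.334 m, P = 1.707 m (p = P/D = 1.279610); state ← (V=0, rpm=0)
throttle_to(10188): rpm ← 10188
set_airspeed(82.41): V ← 82.41 m/s
final state: V = 82.41 m/s, rpm = 10188 → n = rpm/60 = 169.800000 rev/s
target J* = 0.467; solve J* = V/(n·D) for n: n = V/(J*·D) = 82.41/(0.467 × 1.334) = 132.283965 rev/s
rpm = 60·n = 7937.037905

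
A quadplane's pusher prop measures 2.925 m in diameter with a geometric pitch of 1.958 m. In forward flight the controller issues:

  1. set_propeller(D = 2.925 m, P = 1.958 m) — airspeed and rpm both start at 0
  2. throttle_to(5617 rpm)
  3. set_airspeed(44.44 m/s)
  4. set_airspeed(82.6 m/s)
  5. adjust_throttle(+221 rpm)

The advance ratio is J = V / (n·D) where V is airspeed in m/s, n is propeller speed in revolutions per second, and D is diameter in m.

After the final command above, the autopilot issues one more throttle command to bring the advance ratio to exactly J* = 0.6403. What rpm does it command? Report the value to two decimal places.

set_propeller: D = 2.925 m, P = 1.958 m (p = P/D = 0.669402); state ← (V=0, rpm=0)
throttle_to(5617): rpm ← 5617
set_airspeed(44.44): V ← 44.44 m/s
set_airspeed(82.6): V ← 82.6 m/s
adjust_throttle(+221): rpm ← 5617 +221 = 5838
final state: V = 82.6 m/s, rpm = 5838 → n = rpm/60 = 97.300000 rev/s
target J* = 0.6403; solve J* = V/(n·D) for n: n = V/(J*·D) = 82.6/(0.6403 × 2.925) = 44.103258 rev/s
rpm = 60·n = 2646.195493

rpm = 2646.20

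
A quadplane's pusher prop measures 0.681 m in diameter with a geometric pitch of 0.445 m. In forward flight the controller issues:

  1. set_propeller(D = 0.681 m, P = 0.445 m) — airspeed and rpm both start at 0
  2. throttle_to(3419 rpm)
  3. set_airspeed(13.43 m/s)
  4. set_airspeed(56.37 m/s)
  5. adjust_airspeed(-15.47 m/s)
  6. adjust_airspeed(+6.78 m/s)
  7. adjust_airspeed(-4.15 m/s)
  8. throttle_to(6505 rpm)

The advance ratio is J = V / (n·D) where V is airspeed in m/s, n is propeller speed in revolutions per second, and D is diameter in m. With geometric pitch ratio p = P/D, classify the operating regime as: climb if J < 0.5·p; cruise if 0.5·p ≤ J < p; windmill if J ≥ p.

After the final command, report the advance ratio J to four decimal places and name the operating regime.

J = 0.5896, regime = cruise

set_propeller: D = 0.681 m, P = 0.445 m (p = P/D = 0.653451); state ← (V=0, rpm=0)
throttle_to(3419): rpm ← 3419
set_airspeed(13.43): V ← 13.43 m/s
set_airspeed(56.37): V ← 56.37 m/s
adjust_airspeed(-15.47): V ← 56.37 -15.47 = 40.9 m/s
adjust_airspeed(+6.78): V ← 40.9 +6.78 = 47.68 m/s
adjust_airspeed(-4.15): V ← 47.68 -4.15 = 43.53 m/s
throttle_to(6505): rpm ← 6505
final state: V = 43.53 m/s, rpm = 6505 → n = rpm/60 = 108.416667 rev/s
J = V / (n·D) = 43.53 / (108.416667 × 0.681) = 0.589584
regime bands: climb J<0.3267 | cruise [0.3267, 0.6535) | windmill J≥0.6535
J = 0.5896 → cruise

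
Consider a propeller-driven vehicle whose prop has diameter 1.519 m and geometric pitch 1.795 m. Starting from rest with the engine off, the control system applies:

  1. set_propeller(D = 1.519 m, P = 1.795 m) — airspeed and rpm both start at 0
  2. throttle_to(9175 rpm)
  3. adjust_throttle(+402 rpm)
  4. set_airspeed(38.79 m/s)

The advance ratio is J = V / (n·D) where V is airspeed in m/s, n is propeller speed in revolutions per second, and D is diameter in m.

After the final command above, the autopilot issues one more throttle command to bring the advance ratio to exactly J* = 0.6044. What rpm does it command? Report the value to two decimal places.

rpm = 2535.06

set_propeller: D = 1.519 m, P = 1.795 m (p = P/D = 1.181698); state ← (V=0, rpm=0)
throttle_to(9175): rpm ← 9175
adjust_throttle(+402): rpm ← 9175 +402 = 9577
set_airspeed(38.79): V ← 38.79 m/s
final state: V = 38.79 m/s, rpm = 9577 → n = rpm/60 = 159.616667 rev/s
target J* = 0.6044; solve J* = V/(n·D) for n: n = V/(J*·D) = 38.79/(0.6044 × 1.519) = 42.251054 rev/s
rpm = 60·n = 2535.063256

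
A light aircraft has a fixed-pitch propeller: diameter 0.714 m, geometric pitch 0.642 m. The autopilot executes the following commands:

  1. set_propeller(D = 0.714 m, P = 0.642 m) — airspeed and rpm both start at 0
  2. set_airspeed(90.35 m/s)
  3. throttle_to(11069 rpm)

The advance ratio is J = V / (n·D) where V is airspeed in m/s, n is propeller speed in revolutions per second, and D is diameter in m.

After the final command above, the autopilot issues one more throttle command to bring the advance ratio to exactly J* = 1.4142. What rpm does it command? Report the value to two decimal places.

set_propeller: D = 0.714 m, P = 0.642 m (p = P/D = 0.899160); state ← (V=0, rpm=0)
set_airspeed(90.35): V ← 90.35 m/s
throttle_to(11069): rpm ← 11069
final state: V = 90.35 m/s, rpm = 11069 → n = rpm/60 = 184.483333 rev/s
target J* = 1.4142; solve J* = V/(n·D) for n: n = V/(J*·D) = 90.35/(1.4142 × 0.714) = 89.478586 rev/s
rpm = 60·n = 5368.715157

rpm = 5368.72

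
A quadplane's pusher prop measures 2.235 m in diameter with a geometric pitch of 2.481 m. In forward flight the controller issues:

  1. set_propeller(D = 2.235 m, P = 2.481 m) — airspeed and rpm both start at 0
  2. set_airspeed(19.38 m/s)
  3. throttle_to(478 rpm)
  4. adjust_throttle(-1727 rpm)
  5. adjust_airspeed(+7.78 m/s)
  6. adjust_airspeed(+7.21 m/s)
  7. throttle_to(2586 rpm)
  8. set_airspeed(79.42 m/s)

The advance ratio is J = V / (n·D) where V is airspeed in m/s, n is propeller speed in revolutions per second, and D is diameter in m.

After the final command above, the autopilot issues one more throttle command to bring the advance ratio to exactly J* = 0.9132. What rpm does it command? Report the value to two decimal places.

rpm = 2334.74

set_propeller: D = 2.235 m, P = 2.481 m (p = P/D = 1.110067); state ← (V=0, rpm=0)
set_airspeed(19.38): V ← 19.38 m/s
throttle_to(478): rpm ← 478
adjust_throttle(-1727): rpm ← 478 -1727 = -1249
adjust_airspeed(+7.78): V ← 19.38 +7.78 = 27.16 m/s
adjust_airspeed(+7.21): V ← 27.16 +7.21 = 34.37 m/s
throttle_to(2586): rpm ← 2586
set_airspeed(79.42): V ← 79.42 m/s
final state: V = 79.42 m/s, rpm = 2586 → n = rpm/60 = 43.100000 rev/s
target J* = 0.9132; solve J* = V/(n·D) for n: n = V/(J*·D) = 79.42/(0.9132 × 2.235) = 38.912260 rev/s
rpm = 60·n = 2334.735586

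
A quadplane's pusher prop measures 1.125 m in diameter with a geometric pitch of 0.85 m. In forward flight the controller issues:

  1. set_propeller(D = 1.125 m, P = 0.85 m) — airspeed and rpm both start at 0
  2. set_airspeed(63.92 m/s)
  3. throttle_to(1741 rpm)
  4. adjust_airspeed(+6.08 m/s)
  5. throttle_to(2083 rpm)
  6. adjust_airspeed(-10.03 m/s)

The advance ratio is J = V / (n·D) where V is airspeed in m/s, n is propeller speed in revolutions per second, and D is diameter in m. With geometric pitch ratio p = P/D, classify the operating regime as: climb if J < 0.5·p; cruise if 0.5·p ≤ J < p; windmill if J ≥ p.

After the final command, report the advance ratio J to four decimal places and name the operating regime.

set_propeller: D = 1.125 m, P = 0.85 m (p = P/D = 0.755556); state ← (V=0, rpm=0)
set_airspeed(63.92): V ← 63.92 m/s
throttle_to(1741): rpm ← 1741
adjust_airspeed(+6.08): V ← 63.92 +6.08 = 70 m/s
throttle_to(2083): rpm ← 2083
adjust_airspeed(-10.03): V ← 70 -10.03 = 59.97 m/s
final state: V = 59.97 m/s, rpm = 2083 → n = rpm/60 = 34.716667 rev/s
J = V / (n·D) = 59.97 / (34.716667 × 1.125) = 1.535478
regime bands: climb J<0.3778 | cruise [0.3778, 0.7556) | windmill J≥0.7556
J = 1.5355 → windmill

J = 1.5355, regime = windmill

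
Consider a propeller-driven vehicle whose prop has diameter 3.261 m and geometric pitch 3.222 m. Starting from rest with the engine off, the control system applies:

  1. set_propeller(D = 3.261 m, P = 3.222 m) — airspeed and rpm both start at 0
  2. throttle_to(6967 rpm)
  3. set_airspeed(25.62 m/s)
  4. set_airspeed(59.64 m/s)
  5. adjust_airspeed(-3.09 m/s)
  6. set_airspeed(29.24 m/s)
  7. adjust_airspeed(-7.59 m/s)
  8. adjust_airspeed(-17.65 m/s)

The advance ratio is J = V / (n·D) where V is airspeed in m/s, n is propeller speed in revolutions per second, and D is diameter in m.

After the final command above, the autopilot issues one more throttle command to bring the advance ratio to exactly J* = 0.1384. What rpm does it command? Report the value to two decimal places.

set_propeller: D = 3.261 m, P = 3.222 m (p = P/D = 0.988040); state ← (V=0, rpm=0)
throttle_to(6967): rpm ← 6967
set_airspeed(25.62): V ← 25.62 m/s
set_airspeed(59.64): V ← 59.64 m/s
adjust_airspeed(-3.09): V ← 59.64 -3.09 = 56.55 m/s
set_airspeed(29.24): V ← 29.24 m/s
adjust_airspeed(-7.59): V ← 29.24 -7.59 = 21.65 m/s
adjust_airspeed(-17.65): V ← 21.65 -17.65 = 4 m/s
final state: V = 4 m/s, rpm = 6967 → n = rpm/60 = 116.116667 rev/s
target J* = 0.1384; solve J* = V/(n·D) for n: n = V/(J*·D) = 4/(0.1384 × 3.261) = 8.862844 rev/s
rpm = 60·n = 531.770637

rpm = 531.77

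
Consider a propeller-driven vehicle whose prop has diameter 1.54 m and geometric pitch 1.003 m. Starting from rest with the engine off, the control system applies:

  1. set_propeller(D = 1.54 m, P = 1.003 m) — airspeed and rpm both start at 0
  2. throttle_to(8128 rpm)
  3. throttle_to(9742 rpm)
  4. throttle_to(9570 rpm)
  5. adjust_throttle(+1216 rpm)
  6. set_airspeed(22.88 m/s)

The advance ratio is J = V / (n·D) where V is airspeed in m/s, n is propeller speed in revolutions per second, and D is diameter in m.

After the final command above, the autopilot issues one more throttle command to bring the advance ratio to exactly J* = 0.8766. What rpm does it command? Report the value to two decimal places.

set_propeller: D = 1.54 m, P = 1.003 m (p = P/D = 0.651299); state ← (V=0, rpm=0)
throttle_to(8128): rpm ← 8128
throttle_to(9742): rpm ← 9742
throttle_to(9570): rpm ← 9570
adjust_throttle(+1216): rpm ← 9570 +1216 = 10786
set_airspeed(22.88): V ← 22.88 m/s
final state: V = 22.88 m/s, rpm = 10786 → n = rpm/60 = 179.766667 rev/s
target J* = 0.8766; solve J* = V/(n·D) for n: n = V/(J*·D) = 22.88/(0.8766 × 1.54) = 16.948600 rev/s
rpm = 60·n = 1016.916007

rpm = 1016.92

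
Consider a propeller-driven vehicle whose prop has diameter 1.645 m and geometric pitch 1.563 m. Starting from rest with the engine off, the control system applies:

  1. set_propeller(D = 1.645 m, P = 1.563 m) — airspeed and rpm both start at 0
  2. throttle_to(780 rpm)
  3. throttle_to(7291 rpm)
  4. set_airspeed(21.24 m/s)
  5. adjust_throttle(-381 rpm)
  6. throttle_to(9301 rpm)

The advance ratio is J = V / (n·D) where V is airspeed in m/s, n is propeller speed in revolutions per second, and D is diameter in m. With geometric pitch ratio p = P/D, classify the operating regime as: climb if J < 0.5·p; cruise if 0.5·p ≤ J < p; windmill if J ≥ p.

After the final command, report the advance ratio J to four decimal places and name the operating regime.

set_propeller: D = 1.645 m, P = 1.563 m (p = P/D = 0.950152); state ← (V=0, rpm=0)
throttle_to(780): rpm ← 780
throttle_to(7291): rpm ← 7291
set_airspeed(21.24): V ← 21.24 m/s
adjust_throttle(-381): rpm ← 7291 -381 = 6910
throttle_to(9301): rpm ← 9301
final state: V = 21.24 m/s, rpm = 9301 → n = rpm/60 = 155.016667 rev/s
J = V / (n·D) = 21.24 / (155.016667 × 1.645) = 0.083293
regime bands: climb J<0.4751 | cruise [0.4751, 0.9502) | windmill J≥0.9502
J = 0.0833 → climb

J = 0.0833, regime = climb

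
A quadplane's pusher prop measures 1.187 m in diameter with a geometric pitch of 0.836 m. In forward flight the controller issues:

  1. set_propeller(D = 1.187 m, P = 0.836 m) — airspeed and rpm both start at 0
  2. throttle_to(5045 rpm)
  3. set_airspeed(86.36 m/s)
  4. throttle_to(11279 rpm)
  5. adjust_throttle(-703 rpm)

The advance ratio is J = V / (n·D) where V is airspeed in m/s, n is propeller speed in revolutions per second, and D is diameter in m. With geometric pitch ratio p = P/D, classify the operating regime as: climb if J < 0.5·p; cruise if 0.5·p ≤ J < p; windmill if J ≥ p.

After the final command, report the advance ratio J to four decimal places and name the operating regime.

J = 0.4128, regime = cruise

set_propeller: D = 1.187 m, P = 0.836 m (p = P/D = 0.704297); state ← (V=0, rpm=0)
throttle_to(5045): rpm ← 5045
set_airspeed(86.36): V ← 86.36 m/s
throttle_to(11279): rpm ← 11279
adjust_throttle(-703): rpm ← 11279 -703 = 10576
final state: V = 86.36 m/s, rpm = 10576 → n = rpm/60 = 176.266667 rev/s
J = V / (n·D) = 86.36 / (176.266667 × 1.187) = 0.412754
regime bands: climb J<0.3521 | cruise [0.3521, 0.7043) | windmill J≥0.7043
J = 0.4128 → cruise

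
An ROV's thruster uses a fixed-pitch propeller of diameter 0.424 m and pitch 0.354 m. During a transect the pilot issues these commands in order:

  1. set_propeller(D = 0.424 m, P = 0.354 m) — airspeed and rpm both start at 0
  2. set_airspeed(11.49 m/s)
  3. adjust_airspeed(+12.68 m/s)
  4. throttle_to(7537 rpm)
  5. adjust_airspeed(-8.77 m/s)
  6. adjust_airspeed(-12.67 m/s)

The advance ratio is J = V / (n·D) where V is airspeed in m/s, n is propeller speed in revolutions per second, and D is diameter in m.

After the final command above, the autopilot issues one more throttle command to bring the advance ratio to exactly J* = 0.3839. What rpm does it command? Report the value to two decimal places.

set_propeller: D = 0.424 m, P = 0.354 m (p = P/D = 0.834906); state ← (V=0, rpm=0)
set_airspeed(11.49): V ← 11.49 m/s
adjust_airspeed(+12.68): V ← 11.49 +12.68 = 24.17 m/s
throttle_to(7537): rpm ← 7537
adjust_airspeed(-8.77): V ← 24.17 -8.77 = 15.4 m/s
adjust_airspeed(-12.67): V ← 15.4 -12.67 = 2.73 m/s
final state: V = 2.73 m/s, rpm = 7537 → n = rpm/60 = 125.616667 rev/s
target J* = 0.3839; solve J* = V/(n·D) for n: n = V/(J*·D) = 2.73/(0.3839 × 0.424) = 16.771762 rev/s
rpm = 60·n = 1006.305691

rpm = 1006.31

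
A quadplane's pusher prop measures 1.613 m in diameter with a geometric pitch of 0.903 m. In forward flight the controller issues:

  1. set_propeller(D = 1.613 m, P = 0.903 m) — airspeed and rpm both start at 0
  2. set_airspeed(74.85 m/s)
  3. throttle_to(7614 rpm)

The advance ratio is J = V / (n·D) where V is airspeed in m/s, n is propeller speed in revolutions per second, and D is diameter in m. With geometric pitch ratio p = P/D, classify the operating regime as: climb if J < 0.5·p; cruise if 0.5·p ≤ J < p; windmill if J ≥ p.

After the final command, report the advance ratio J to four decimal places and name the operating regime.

J = 0.3657, regime = cruise

set_propeller: D = 1.613 m, P = 0.903 m (p = P/D = 0.559826); state ← (V=0, rpm=0)
set_airspeed(74.85): V ← 74.85 m/s
throttle_to(7614): rpm ← 7614
final state: V = 74.85 m/s, rpm = 7614 → n = rpm/60 = 126.900000 rev/s
J = V / (n·D) = 74.85 / (126.900000 × 1.613) = 0.365675
regime bands: climb J<0.2799 | cruise [0.2799, 0.5598) | windmill J≥0.5598
J = 0.3657 → cruise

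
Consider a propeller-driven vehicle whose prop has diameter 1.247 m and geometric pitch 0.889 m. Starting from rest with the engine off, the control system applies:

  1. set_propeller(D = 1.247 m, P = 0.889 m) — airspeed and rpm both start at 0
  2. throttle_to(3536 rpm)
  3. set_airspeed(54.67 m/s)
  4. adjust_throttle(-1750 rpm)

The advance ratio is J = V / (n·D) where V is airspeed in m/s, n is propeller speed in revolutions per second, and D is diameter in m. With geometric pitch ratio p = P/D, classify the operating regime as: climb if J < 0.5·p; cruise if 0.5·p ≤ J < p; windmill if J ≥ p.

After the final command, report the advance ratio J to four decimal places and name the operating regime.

J = 1.4728, regime = windmill

set_propeller: D = 1.247 m, P = 0.889 m (p = P/D = 0.712911); state ← (V=0, rpm=0)
throttle_to(3536): rpm ← 3536
set_airspeed(54.67): V ← 54.67 m/s
adjust_throttle(-1750): rpm ← 3536 -1750 = 1786
final state: V = 54.67 m/s, rpm = 1786 → n = rpm/60 = 29.766667 rev/s
J = V / (n·D) = 54.67 / (29.766667 × 1.247) = 1.472829
regime bands: climb J<0.3565 | cruise [0.3565, 0.7129) | windmill J≥0.7129
J = 1.4728 → windmill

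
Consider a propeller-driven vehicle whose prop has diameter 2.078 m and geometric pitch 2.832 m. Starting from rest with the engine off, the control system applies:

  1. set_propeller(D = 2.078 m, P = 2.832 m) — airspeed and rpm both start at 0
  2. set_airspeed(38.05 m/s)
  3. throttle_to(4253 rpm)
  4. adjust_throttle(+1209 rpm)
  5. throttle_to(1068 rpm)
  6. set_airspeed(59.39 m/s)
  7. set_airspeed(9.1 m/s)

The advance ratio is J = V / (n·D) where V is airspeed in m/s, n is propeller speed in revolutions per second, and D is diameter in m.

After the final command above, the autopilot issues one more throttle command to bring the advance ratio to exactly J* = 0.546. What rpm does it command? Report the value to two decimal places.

set_propeller: D = 2.078 m, P = 2.832 m (p = P/D = 1.362849); state ← (V=0, rpm=0)
set_airspeed(38.05): V ← 38.05 m/s
throttle_to(4253): rpm ← 4253
adjust_throttle(+1209): rpm ← 4253 +1209 = 5462
throttle_to(1068): rpm ← 1068
set_airspeed(59.39): V ← 59.39 m/s
set_airspeed(9.1): V ← 9.1 m/s
final state: V = 9.1 m/s, rpm = 1068 → n = rpm/60 = 17.800000 rev/s
target J* = 0.546; solve J* = V/(n·D) for n: n = V/(J*·D) = 9.1/(0.546 × 2.078) = 8.020533 rev/s
rpm = 60·n = 481.231954

rpm = 481.23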